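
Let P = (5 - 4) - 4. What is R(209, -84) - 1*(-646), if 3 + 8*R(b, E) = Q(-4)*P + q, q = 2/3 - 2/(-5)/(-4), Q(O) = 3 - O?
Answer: 154337/240 ≈ 643.07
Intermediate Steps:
P = -3 (P = 1 - 4 = -3)
q = 17/30 (q = 2*(⅓) - 2*(-⅕)*(-¼) = ⅔ + (⅖)*(-¼) = ⅔ - ⅒ = 17/30 ≈ 0.56667)
R(b, E) = -703/240 (R(b, E) = -3/8 + ((3 - 1*(-4))*(-3) + 17/30)/8 = -3/8 + ((3 + 4)*(-3) + 17/30)/8 = -3/8 + (7*(-3) + 17/30)/8 = -3/8 + (-21 + 17/30)/8 = -3/8 + (⅛)*(-613/30) = -3/8 - 613/240 = -703/240)
R(209, -84) - 1*(-646) = -703/240 - 1*(-646) = -703/240 + 646 = 154337/240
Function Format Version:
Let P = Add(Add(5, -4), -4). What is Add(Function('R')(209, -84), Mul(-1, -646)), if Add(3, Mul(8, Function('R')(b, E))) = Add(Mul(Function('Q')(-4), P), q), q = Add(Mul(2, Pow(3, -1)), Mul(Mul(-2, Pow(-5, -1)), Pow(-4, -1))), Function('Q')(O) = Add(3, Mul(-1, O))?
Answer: Rational(154337, 240) ≈ 643.07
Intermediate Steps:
P = -3 (P = Add(1, -4) = -3)
q = Rational(17, 30) (q = Add(Mul(2, Rational(1, 3)), Mul(Mul(-2, Rational(-1, 5)), Rational(-1, 4))) = Add(Rational(2, 3), Mul(Rational(2, 5), Rational(-1, 4))) = Add(Rational(2, 3), Rational(-1, 10)) = Rational(17, 30) ≈ 0.56667)
Function('R')(b, E) = Rational(-703, 240) (Function('R')(b, E) = Add(Rational(-3, 8), Mul(Rational(1, 8), Add(Mul(Add(3, Mul(-1, -4)), -3), Rational(17, 30)))) = Add(Rational(-3, 8), Mul(Rational(1, 8), Add(Mul(Add(3, 4), -3), Rational(17, 30)))) = Add(Rational(-3, 8), Mul(Rational(1, 8), Add(Mul(7, -3), Rational(17, 30)))) = Add(Rational(-3, 8), Mul(Rational(1, 8), Add(-21, Rational(17, 30)))) = Add(Rational(-3, 8), Mul(Rational(1, 8), Rational(-613, 30))) = Add(Rational(-3, 8), Rational(-613, 240)) = Rational(-703, 240))
Add(Function('R')(209, -84), Mul(-1, -646)) = Add(Rational(-703, 240), Mul(-1, -646)) = Add(Rational(-703, 240), 646) = Rational(154337, 240)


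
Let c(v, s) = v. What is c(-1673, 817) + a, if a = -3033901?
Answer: -3035574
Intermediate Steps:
c(-1673, 817) + a = -1673 - 3033901 = -3035574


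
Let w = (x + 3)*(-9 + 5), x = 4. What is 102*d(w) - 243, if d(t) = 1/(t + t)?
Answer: -6855/28 ≈ -244.82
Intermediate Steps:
w = -28 (w = (4 + 3)*(-9 + 5) = 7*(-4) = -28)
d(t) = 1/(2*t)
102*d(w) - 243 = 102*((½)/(-28)) - 243 = 102*((½)*(-1/28)) - 243 = 102*(-1/56) - 243 = -51/28 - 243 = -6855/28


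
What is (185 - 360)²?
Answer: 30625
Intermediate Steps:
(185 - 360)² = (-175)² = 30625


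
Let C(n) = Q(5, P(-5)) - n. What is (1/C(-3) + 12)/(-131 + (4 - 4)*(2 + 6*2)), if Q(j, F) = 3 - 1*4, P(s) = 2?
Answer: -25/262 ≈ -0.095420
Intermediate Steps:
Q(j, F) = -1 (Q(j, F) = 3 - 4 = -1)
C(n) = -1 - n
(1/C(-3) + 12)/(-131 + (4 - 4)*(2 + 6*2)) = (1/(-1 - 1*(-3)) + 12)/(-131 + (4 - 4)*(2 + 6*2)) = (1/(-1 + 3) + 12)/(-131 + 0*(2 + 12)) = (1/2 + 12)/(-131 + 0*14) = (½ + 12)/(-131 + 0) = (25/2)/(-131) = (25/2)*(-1/131) = -25/262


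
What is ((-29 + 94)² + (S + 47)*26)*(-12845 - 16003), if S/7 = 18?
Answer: -251641104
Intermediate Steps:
S = 126 (S = 7*18 = 126)
((-29 + 94)² + (S + 47)*26)*(-12845 - 16003) = ((-29 + 94)² + (126 + 47)*26)*(-12845 - 16003) = (65² + 173*26)*(-28848) = (4225 + 4498)*(-28848) = 8723*(-28848) = -251641104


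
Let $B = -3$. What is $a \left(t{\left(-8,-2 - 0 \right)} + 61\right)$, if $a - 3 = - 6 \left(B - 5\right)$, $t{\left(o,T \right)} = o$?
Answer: $2703$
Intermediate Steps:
$a = 51$ ($a = 3 - 6 \left(-3 - 5\right) = 3 - -48 = 3 + 48 = 51$)
$a \left(t{\left(-8,-2 - 0 \right)} + 61\right) = 51 \left(-8 + 61\right) = 51 \cdot 53 = 2703$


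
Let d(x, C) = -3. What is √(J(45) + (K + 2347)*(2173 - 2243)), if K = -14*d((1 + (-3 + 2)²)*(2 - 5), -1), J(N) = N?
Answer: I*√167185 ≈ 408.88*I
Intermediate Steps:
K = 42 (K = -14*(-3) = 42)
√(J(45) + (K + 2347)*(2173 - 2243)) = √(45 + (42 + 2347)*(2173 - 2243)) = √(45 + 2389*(-70)) = √(45 - 167230) = √(-167185) = I*√167185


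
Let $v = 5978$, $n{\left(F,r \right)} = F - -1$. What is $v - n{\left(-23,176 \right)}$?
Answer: $6000$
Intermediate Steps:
$n{\left(F,r \right)} = 1 + F$ ($n{\left(F,r \right)} = F + 1 = 1 + F$)
$v - n{\left(-23,176 \right)} = 5978 - \left(1 - 23\right) = 5978 - -22 = 5978 + 22 = 6000$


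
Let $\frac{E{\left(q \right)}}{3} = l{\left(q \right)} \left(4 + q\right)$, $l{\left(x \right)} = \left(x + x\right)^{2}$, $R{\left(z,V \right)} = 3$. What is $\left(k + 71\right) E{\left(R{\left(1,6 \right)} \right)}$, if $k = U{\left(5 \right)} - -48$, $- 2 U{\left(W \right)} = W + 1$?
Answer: $87696$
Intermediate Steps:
$U{\left(W \right)} = - \frac{1}{2} - \frac{W}{2}$ ($U{\left(W \right)} = - \frac{W + 1}{2} = - \frac{1 + W}{2} = - \frac{1}{2} - \frac{W}{2}$)
$l{\left(x \right)} = 4 x^{2}$ ($l{\left(x \right)} = \left(2 x\right)^{2} = 4 x^{2}$)
$k = 45$ ($k = \left(- \frac{1}{2} - \frac{5}{2}\right) - -48 = \left(- \frac{1}{2} - \frac{5}{2}\right) + 48 = -3 + 48 = 45$)
$E{\left(q \right)} = 12 q^{2} \left(4 + q\right)$ ($E{\left(q \right)} = 3 \cdot 4 q^{2} \left(4 + q\right) = 12 q^{2} \left(4 + q\right)$)
$\left(k + 71\right) E{\left(R{\left(1,6 \right)} \right)} = \left(45 + 71\right) 12 \cdot 3^{2} \left(4 + 3\right) = 116 \cdot 12 \cdot 9 \cdot 7 = 116 \cdot 756 = 87696$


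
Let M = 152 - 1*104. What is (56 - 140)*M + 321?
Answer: -3711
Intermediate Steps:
M = 48 (M = 152 - 104 = 48)
(56 - 140)*M + 321 = (56 - 140)*48 + 321 = -84*48 + 321 = -4032 + 321 = -3711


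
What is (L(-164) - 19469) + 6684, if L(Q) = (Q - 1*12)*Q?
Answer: 16079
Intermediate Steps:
L(Q) = Q*(-12 + Q) (L(Q) = (Q - 12)*Q = (-12 + Q)*Q = Q*(-12 + Q))
(L(-164) - 19469) + 6684 = (-164*(-12 - 164) - 19469) + 6684 = (-164*(-176) - 19469) + 6684 = (28864 - 19469) + 6684 = 9395 + 6684 = 16079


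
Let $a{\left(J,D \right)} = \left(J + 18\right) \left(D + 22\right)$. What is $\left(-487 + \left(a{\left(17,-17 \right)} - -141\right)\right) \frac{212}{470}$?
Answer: $- \frac{18126}{235} \approx -77.132$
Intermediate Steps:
$a{\left(J,D \right)} = \left(18 + J\right) \left(22 + D\right)$
$\left(-487 + \left(a{\left(17,-17 \right)} - -141\right)\right) \frac{212}{470} = \left(-487 + \left(\left(396 + 18 \left(-17\right) + 22 \cdot 17 - 289\right) - -141\right)\right) \frac{212}{470} = \left(-487 + \left(\left(396 - 306 + 374 - 289\right) + 141\right)\right) 212 \cdot \frac{1}{470} = \left(-487 + \left(175 + 141\right)\right) \frac{106}{235} = \left(-487 + 316\right) \frac{106}{235} = \left(-171\right) \frac{106}{235} = - \frac{18126}{235}$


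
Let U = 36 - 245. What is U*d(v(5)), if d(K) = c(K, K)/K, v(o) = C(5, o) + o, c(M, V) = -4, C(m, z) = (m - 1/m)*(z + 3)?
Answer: 4180/217 ≈ 19.263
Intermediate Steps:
C(m, z) = (3 + z)*(m - 1/m) (C(m, z) = (m - 1/m)*(3 + z) = (3 + z)*(m - 1/m))
v(o) = 72/5 + 29*o/5 (v(o) = (-3 - o + 5²*(3 + o))/5 + o = (-3 - o + 25*(3 + o))/5 + o = (-3 - o + (75 + 25*o))/5 + o = (72 + 24*o)/5 + o = (72/5 + 24*o/5) + o = 72/5 + 29*o/5)
d(K) = -4/K
U = -209
U*d(v(5)) = -(-836)/(72/5 + (29/5)*5) = -(-836)/(72/5 + 29) = -(-836)/217/5 = -(-836)*5/217 = -209*(-20/217) = 4180/217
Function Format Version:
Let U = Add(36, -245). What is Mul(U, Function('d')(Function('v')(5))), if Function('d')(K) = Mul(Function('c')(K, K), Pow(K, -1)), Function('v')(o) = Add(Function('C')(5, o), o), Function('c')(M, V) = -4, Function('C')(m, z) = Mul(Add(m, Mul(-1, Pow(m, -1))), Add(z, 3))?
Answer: Rational(4180, 217) ≈ 19.263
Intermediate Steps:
Function('C')(m, z) = Mul(Add(3, z), Add(m, Mul(-1, Pow(m, -1)))) (Function('C')(m, z) = Mul(Add(m, Mul(-1, Pow(m, -1))), Add(3, z)) = Mul(Add(3, z), Add(m, Mul(-1, Pow(m, -1)))))
Function('v')(o) = Add(Rational(72, 5), Mul(Rational(29, 5), o)) (Function('v')(o) = Add(Mul(Pow(5, -1), Add(-3, Mul(-1, o), Mul(Pow(5, 2), Add(3, o)))), o) = Add(Mul(Rational(1, 5), Add(-3, Mul(-1, o), Mul(25, Add(3, o)))), o) = Add(Mul(Rational(1, 5), Add(-3, Mul(-1, o), Add(75, Mul(25, o)))), o) = Add(Mul(Rational(1, 5), Add(72, Mul(24, o))), o) = Add(Add(Rational(72, 5), Mul(Rational(24, 5), o)), o) = Add(Rational(72, 5), Mul(Rational(29, 5), o)))
Function('d')(K) = Mul(-4, Pow(K, -1))
U = -209
Mul(U, Function('d')(Function('v')(5))) = Mul(-209, Mul(-4, Pow(Add(Rational(72, 5), Mul(Rational(29, 5), 5)), -1))) = Mul(-209, Mul(-4, Pow(Add(Rational(72, 5), 29), -1))) = Mul(-209, Mul(-4, Pow(Rational(217, 5), -1))) = Mul(-209, Mul(-4, Rational(5, 217))) = Mul(-209, Rational(-20, 217)) = Rational(4180, 217)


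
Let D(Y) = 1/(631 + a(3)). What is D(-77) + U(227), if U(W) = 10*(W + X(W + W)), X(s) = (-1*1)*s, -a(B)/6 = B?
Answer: -1391509/613 ≈ -2270.0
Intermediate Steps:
a(B) = -6*B
D(Y) = 1/613 (D(Y) = 1/(631 - 6*3) = 1/(631 - 18) = 1/613)
X(s) = -s
U(W) = -10*W (U(W) = 10*(W - (W + W)) = 10*(W - 2*W) = 10*(-W) = -10*W)
D(-77) + U(227) = 1/613 - 10*227 = 1/613 - 2270 = -1391509/613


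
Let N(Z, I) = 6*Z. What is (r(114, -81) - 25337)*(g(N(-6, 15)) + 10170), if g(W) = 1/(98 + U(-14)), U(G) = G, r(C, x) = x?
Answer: -10857057229/42 ≈ -2.5850e+8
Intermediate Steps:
g(W) = 1/84 (g(W) = 1/(98 - 14) = 1/84)
(r(114, -81) - 25337)*(g(N(-6, 15)) + 10170) = (-81 - 25337)*(1/84 + 10170) = -25418*854281/84 = -10857057229/42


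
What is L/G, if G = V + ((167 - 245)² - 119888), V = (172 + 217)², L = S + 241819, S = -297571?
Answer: -55752/37517 ≈ -1.4860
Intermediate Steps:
L = -55752 (L = -297571 + 241819 = -55752)
V = 151321 (V = 389² = 151321)
G = 37517 (G = 151321 + ((167 - 245)² - 119888) = 151321 + ((-78)² - 119888) = 151321 + (6084 - 119888) = 151321 - 113804 = 37517)
L/G = -55752/37517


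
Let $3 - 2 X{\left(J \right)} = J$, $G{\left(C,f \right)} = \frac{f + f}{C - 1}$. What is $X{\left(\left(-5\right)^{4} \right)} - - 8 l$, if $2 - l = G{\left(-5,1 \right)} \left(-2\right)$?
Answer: $- \frac{901}{3} \approx -300.33$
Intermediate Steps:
$G{\left(C,f \right)} = \frac{2 f}{-1 + C}$
$X{\left(J \right)} = \frac{3}{2} - \frac{J}{2}$
$l = \frac{4}{3}$ ($l = 2 - 2 \cdot 1 \frac{1}{-1 - 5} \left(-2\right) = 2 - 2 \cdot 1 \frac{1}{-6} \left(-2\right) = 2 - 2 \cdot 1 \left(- \frac{1}{6}\right) \left(-2\right) = 2 - \left(- \frac{1}{3}\right) \left(-2\right) = 2 - \frac{2}{3} = \frac{4}{3} \approx 1.3333$)
$X{\left(\left(-5\right)^{4} \right)} - - 8 l = \left(\frac{3}{2} - \frac{\left(-5\right)^{4}}{2}\right) - \left(-8\right) \frac{4}{3} = \left(\frac{3}{2} - \frac{625}{2}\right) - - \frac{32}{3} = \left(\frac{3}{2} - \frac{625}{2}\right) + \frac{32}{3} = -311 + \frac{32}{3} = - \frac{901}{3}$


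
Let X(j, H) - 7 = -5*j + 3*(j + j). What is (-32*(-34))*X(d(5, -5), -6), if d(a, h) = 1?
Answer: 8704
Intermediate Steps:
X(j, H) = 7 + j (X(j, H) = 7 + (-5*j + 3*(j + j)) = 7 + (-5*j + 3*(2*j)) = 7 + (-5*j + 6*j) = 7 + j)
(-32*(-34))*X(d(5, -5), -6) = (-32*(-34))*(7 + 1) = 1088*8 = 8704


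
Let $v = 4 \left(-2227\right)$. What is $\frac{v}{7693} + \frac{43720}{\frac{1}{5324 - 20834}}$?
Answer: $- \frac{5216601768508}{7693} \approx -6.781 \cdot 10^{8}$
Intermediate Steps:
$v = -8908$
$\frac{v}{7693} + \frac{43720}{\frac{1}{5324 - 20834}} = - \frac{8908}{7693} + \frac{43720}{\frac{1}{5324 - 20834}} = \left(-8908\right) \frac{1}{7693} + \frac{43720}{\frac{1}{-15510}} = - \frac{8908}{7693} + \frac{43720}{- \frac{1}{15510}} = - \frac{8908}{7693} + 43720 \left(-15510\right) = - \frac{8908}{7693} - 678097200 = - \frac{5216601768508}{7693}$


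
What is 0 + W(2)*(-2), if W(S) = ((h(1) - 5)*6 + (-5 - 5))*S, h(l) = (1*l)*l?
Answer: 136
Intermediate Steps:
h(l) = l**2 (h(l) = l*l = l**2)
W(S) = -34*S (W(S) = ((1**2 - 5)*6 + (-5 - 5))*S = ((1 - 5)*6 - 10)*S = (-4*6 - 10)*S = (-24 - 10)*S = -34*S)
0 + W(2)*(-2) = 0 - 34*2*(-2) = 0 - 68*(-2) = 0 + 136 = 136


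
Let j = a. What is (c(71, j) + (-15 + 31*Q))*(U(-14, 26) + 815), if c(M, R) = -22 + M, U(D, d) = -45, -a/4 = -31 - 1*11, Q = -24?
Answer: -546700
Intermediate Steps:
a = 168 (a = -4*(-31 - 1*11) = -4*(-31 - 11) = -4*(-42) = 168)
j = 168
(c(71, j) + (-15 + 31*Q))*(U(-14, 26) + 815) = ((-22 + 71) + (-15 + 31*(-24)))*(-45 + 815) = (49 + (-15 - 744))*770 = (49 - 759)*770 = -710*770 = -546700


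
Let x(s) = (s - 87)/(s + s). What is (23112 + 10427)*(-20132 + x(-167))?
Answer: -112755334263/167 ≈ -6.7518e+8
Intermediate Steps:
x(s) = (-87 + s)/(2*s) (x(s) = (-87 + s)/((2*s)) = (-87 + s)*(1/(2*s)) = (-87 + s)/(2*s))
(23112 + 10427)*(-20132 + x(-167)) = (23112 + 10427)*(-20132 + (½)*(-87 - 167)/(-167)) = 33539*(-20132 + (½)*(-1/167)*(-254)) = 33539*(-20132 + 127/167) = 33539*(-3361917/167) = -112755334263/167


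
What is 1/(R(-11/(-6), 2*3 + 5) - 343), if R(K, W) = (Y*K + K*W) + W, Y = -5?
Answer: -1/321 ≈ -0.0031153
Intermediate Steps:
R(K, W) = W - 5*K + K*W (R(K, W) = (-5*K + K*W) + W = W - 5*K + K*W)
1/(R(-11/(-6), 2*3 + 5) - 343) = 1/(((2*3 + 5) - (-55)/(-6) + (-11/(-6))*(2*3 + 5)) - 343) = 1/(((6 + 5) - (-55)*(-1)/6 + (-11*(-⅙))*(6 + 5)) - 343) = 1/((11 - 5*11/6 + (11/6)*11) - 343) = 1/((11 - 55/6 + 121/6) - 343) = 1/(22 - 343) = 1/(-321) = -1/321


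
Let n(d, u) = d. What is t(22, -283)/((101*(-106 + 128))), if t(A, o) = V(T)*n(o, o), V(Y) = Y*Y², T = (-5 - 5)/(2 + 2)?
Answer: 35375/17776 ≈ 1.9900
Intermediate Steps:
T = -5/2 (T = -10/4 = -10*¼ = -5/2 ≈ -2.5000)
V(Y) = Y³
t(A, o) = -125*o/8 (t(A, o) = (-5/2)³*o = -125*o/8)
t(22, -283)/((101*(-106 + 128))) = (-125/8*(-283))/((101*(-106 + 128))) = 35375/(8*((101*22))) = (35375/8)/2222 = (35375/8)*(1/2222) = 35375/17776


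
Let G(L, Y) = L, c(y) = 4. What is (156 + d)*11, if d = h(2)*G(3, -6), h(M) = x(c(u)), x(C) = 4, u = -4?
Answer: 1848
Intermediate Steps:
h(M) = 4
d = 12 (d = 4*3 = 12)
(156 + d)*11 = (156 + 12)*11 = 168*11 = 1848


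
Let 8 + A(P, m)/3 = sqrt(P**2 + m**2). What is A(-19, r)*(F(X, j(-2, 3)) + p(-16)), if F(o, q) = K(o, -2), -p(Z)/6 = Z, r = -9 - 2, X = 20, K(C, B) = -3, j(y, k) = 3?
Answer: -2232 + 279*sqrt(482) ≈ 3893.3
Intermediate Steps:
r = -11
p(Z) = -6*Z
F(o, q) = -3
A(P, m) = -24 + 3*sqrt(P**2 + m**2)
A(-19, r)*(F(X, j(-2, 3)) + p(-16)) = (-24 + 3*sqrt((-19)**2 + (-11)**2))*(-3 - 6*(-16)) = (-24 + 3*sqrt(361 + 121))*(-3 + 96) = (-24 + 3*sqrt(482))*93 = -2232 + 279*sqrt(482)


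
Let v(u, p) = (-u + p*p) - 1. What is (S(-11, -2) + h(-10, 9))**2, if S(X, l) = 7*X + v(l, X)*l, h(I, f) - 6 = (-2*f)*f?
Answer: 227529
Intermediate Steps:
v(u, p) = -1 + p**2 - u (v(u, p) = (-u + p**2) - 1 = (p**2 - u) - 1 = -1 + p**2 - u)
h(I, f) = 6 - 2*f**2 (h(I, f) = 6 + (-2*f)*f = 6 - 2*f**2)
S(X, l) = 7*X + l*(-1 + X**2 - l) (S(X, l) = 7*X + (-1 + X**2 - l)*l = 7*X + l*(-1 + X**2 - l))
(S(-11, -2) + h(-10, 9))**2 = ((7*(-11) - 1*(-2)*(1 - 2 - 1*(-11)**2)) + (6 - 2*9**2))**2 = ((-77 - 1*(-2)*(1 - 2 - 1*121)) + (6 - 2*81))**2 = ((-77 - 1*(-2)*(1 - 2 - 121)) + (6 - 162))**2 = ((-77 - 1*(-2)*(-122)) - 156)**2 = ((-77 - 244) - 156)**2 = (-321 - 156)**2 = (-477)**2 = 227529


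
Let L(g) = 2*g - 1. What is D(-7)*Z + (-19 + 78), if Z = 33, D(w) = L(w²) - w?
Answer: 3491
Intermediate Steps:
L(g) = -1 + 2*g
D(w) = -1 - w + 2*w² (D(w) = (-1 + 2*w²) - w = -1 - w + 2*w²)
D(-7)*Z + (-19 + 78) = (-1 - 1*(-7) + 2*(-7)²)*33 + (-19 + 78) = (-1 + 7 + 2*49)*33 + 59 = (-1 + 7 + 98)*33 + 59 = 104*33 + 59 = 3432 + 59 = 3491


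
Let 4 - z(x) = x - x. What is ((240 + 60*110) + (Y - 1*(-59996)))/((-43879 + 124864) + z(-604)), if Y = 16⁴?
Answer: 132372/80989 ≈ 1.6344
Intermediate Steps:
Y = 65536
z(x) = 4 (z(x) = 4 - (x - x) = 4 - 1*0 = 4 + 0 = 4)
((240 + 60*110) + (Y - 1*(-59996)))/((-43879 + 124864) + z(-604)) = ((240 + 60*110) + (65536 - 1*(-59996)))/((-43879 + 124864) + 4) = ((240 + 6600) + (65536 + 59996))/(80985 + 4) = (6840 + 125532)/80989 = 132372*(1/80989) = 132372/80989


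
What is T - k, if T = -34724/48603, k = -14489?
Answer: 704174143/48603 ≈ 14488.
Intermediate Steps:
T = -34724/48603 (T = -34724*1/48603 = -34724/48603 ≈ -0.71444)
T - k = -34724/48603 - 1*(-14489) = -34724/48603 + 14489 = 704174143/48603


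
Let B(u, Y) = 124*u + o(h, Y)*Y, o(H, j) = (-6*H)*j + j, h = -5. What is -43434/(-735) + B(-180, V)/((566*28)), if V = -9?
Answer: 32084877/554680 ≈ 57.844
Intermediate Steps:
o(H, j) = j - 6*H*j (o(H, j) = -6*H*j + j = j - 6*H*j)
B(u, Y) = 31*Y² + 124*u (B(u, Y) = 124*u + (Y*(1 - 6*(-5)))*Y = 124*u + (Y*(1 + 30))*Y = 124*u + (Y*31)*Y = 124*u + (31*Y)*Y = 124*u + 31*Y² = 31*Y² + 124*u)
-43434/(-735) + B(-180, V)/((566*28)) = -43434/(-735) + (31*(-9)² + 124*(-180))/((566*28)) = -43434*(-1/735) + (31*81 - 22320)/15848 = 14478/245 + (2511 - 22320)*(1/15848) = 14478/245 - 19809*1/15848 = 14478/245 - 19809/15848 = 32084877/554680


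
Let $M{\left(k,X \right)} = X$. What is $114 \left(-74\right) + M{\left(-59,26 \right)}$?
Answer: $-8410$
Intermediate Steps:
$114 \left(-74\right) + M{\left(-59,26 \right)} = 114 \left(-74\right) + 26 = -8436 + 26 = -8410$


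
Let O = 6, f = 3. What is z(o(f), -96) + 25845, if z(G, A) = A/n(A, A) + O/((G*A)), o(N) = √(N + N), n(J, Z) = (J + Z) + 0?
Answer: 51691/2 - √6/96 ≈ 25845.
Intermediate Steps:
n(J, Z) = J + Z
o(N) = √2*√N (o(N) = √(2*N) = √2*√N)
z(G, A) = ½ + 6/(A*G) (z(G, A) = A/(A + A) + 6/((G*A)) = A/((2*A)) + 6/((A*G)) = A*(1/(2*A)) + 6*(1/(A*G)) = ½ + 6/(A*G))
z(o(f), -96) + 25845 = (½ + 6/(-96*(√2*√3))) + 25845 = (½ + 6*(-1/96)/√6) + 25845 = (½ + 6*(-1/96)*(√6/6)) + 25845 = (½ - √6/96) + 25845 = 51691/2 - √6/96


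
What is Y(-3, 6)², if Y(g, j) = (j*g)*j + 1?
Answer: 11449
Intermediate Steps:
Y(g, j) = 1 + g*j² (Y(g, j) = (g*j)*j + 1 = g*j² + 1 = 1 + g*j²)
Y(-3, 6)² = (1 - 3*6²)² = (1 - 3*36)² = (1 - 108)² = (-107)² = 11449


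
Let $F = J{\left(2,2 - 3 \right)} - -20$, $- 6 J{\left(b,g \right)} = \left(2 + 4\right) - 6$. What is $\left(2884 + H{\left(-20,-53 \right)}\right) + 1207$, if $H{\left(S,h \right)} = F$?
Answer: $4111$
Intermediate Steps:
$J{\left(b,g \right)} = 0$ ($J{\left(b,g \right)} = - \frac{\left(2 + 4\right) - 6}{6} = - \frac{6 - 6}{6} = \left(- \frac{1}{6}\right) 0 = 0$)
$F = 20$ ($F = 0 - -20 = 0 + 20 = 20$)
$H{\left(S,h \right)} = 20$
$\left(2884 + H{\left(-20,-53 \right)}\right) + 1207 = \left(2884 + 20\right) + 1207 = 2904 + 1207 = 4111$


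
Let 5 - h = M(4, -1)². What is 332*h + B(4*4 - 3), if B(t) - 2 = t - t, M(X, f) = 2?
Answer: 334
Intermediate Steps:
B(t) = 2 (B(t) = 2 + (t - t) = 2 + 0 = 2)
h = 1 (h = 5 - 1*2² = 5 - 1*4 = 5 - 4 = 1)
332*h + B(4*4 - 3) = 332*1 + 2 = 332 + 2 = 334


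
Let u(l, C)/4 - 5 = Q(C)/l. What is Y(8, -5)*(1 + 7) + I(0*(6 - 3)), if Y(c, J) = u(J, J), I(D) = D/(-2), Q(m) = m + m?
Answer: 224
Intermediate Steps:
Q(m) = 2*m
u(l, C) = 20 + 8*C/l (u(l, C) = 20 + 4*((2*C)/l) = 20 + 4*(2*C/l) = 20 + 8*C/l)
I(D) = -D/2 (I(D) = D*(-1/2) = -D/2)
Y(c, J) = 28 (Y(c, J) = 20 + 8*J/J = 20 + 8 = 28)
Y(8, -5)*(1 + 7) + I(0*(6 - 3)) = 28*(1 + 7) - 0*(6 - 3) = 28*8 - 0*3 = 224 - 1/2*0 = 224 + 0 = 224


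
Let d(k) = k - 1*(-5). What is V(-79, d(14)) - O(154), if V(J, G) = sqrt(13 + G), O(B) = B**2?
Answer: -23716 + 4*sqrt(2) ≈ -23710.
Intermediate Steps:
d(k) = 5 + k (d(k) = k + 5 = 5 + k)
V(-79, d(14)) - O(154) = sqrt(13 + (5 + 14)) - 1*154**2 = sqrt(13 + 19) - 1*23716 = sqrt(32) - 23716 = 4*sqrt(2) - 23716 = -23716 + 4*sqrt(2)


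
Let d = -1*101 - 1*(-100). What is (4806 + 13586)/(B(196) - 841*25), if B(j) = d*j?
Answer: -18392/21221 ≈ -0.86669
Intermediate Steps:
d = -1 (d = -101 + 100 = -1)
B(j) = -j
(4806 + 13586)/(B(196) - 841*25) = (4806 + 13586)/(-1*196 - 841*25) = 18392/(-196 - 21025) = 18392/(-21221) = 18392*(-1/21221) = -18392/21221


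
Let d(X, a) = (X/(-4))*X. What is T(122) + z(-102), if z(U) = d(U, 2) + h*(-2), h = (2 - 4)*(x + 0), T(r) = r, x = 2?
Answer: -2471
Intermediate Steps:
h = -4 (h = (2 - 4)*(2 + 0) = -2*2 = -4)
d(X, a) = -X**2/4 (d(X, a) = (X*(-1/4))*X = (-X/4)*X = -X**2/4)
z(U) = 8 - U**2/4 (z(U) = -U**2/4 - 4*(-2) = -U**2/4 + 8 = 8 - U**2/4)
T(122) + z(-102) = 122 + (8 - 1/4*(-102)**2) = 122 + (8 - 1/4*10404) = 122 + (8 - 2601) = 122 - 2593 = -2471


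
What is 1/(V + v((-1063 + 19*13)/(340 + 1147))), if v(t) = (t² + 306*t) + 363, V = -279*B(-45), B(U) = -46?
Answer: 2211169/28810165197 ≈ 7.6750e-5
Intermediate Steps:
V = 12834 (V = -279*(-46) = 12834)
v(t) = 363 + t² + 306*t
1/(V + v((-1063 + 19*13)/(340 + 1147))) = 1/(12834 + (363 + ((-1063 + 19*13)/(340 + 1147))² + 306*((-1063 + 19*13)/(340 + 1147)))) = 1/(12834 + (363 + ((-1063 + 247)/1487)² + 306*((-1063 + 247)/1487))) = 1/(12834 + (363 + (-816*1/1487)² + 306*(-816*1/1487))) = 1/(12834 + (363 + (-816/1487)² + 306*(-816/1487))) = 1/(12834 + (363 + 665856/2211169 - 249696/1487)) = 1/(12834 + 432022251/2211169) = 1/(28810165197/2211169) = 2211169/28810165197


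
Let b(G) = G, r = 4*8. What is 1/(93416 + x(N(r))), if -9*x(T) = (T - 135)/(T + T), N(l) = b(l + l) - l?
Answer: 576/53807719 ≈ 1.0705e-5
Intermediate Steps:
r = 32
N(l) = l (N(l) = (l + l) - l = 2*l - l = l)
x(T) = -(-135 + T)/(18*T) (x(T) = -(T - 135)/(9*(T + T)) = -(-135 + T)/(9*(2*T)) = -(-135 + T)*1/(2*T)/9 = -(-135 + T)/(18*T))
1/(93416 + x(N(r))) = 1/(93416 + (1/18)*(135 - 1*32)/32) = 1/(93416 + (1/18)*(1/32)*(135 - 32)) = 1/(93416 + (1/18)*(1/32)*103) = 1/(93416 + 103/576) = 1/(53807719/576) = 576/53807719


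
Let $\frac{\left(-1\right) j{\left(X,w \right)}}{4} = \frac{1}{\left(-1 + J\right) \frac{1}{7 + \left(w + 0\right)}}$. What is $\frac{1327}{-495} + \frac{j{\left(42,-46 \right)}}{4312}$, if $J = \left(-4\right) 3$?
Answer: $- \frac{130181}{48510} \approx -2.6836$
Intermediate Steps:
$J = -12$
$j{\left(X,w \right)} = \frac{28}{13} + \frac{4 w}{13}$ ($j{\left(X,w \right)} = - \frac{4}{\left(-1 - 12\right) \frac{1}{7 + \left(w + 0\right)}} = - \frac{4}{\left(-13\right) \frac{1}{7 + w}} = - 4 \left(- \frac{7}{13} - \frac{w}{13}\right) = \frac{28}{13} + \frac{4 w}{13}$)
$\frac{1327}{-495} + \frac{j{\left(42,-46 \right)}}{4312} = \frac{1327}{-495} + \frac{\frac{28}{13} + \frac{4}{13} \left(-46\right)}{4312} = 1327 \left(- \frac{1}{495}\right) + \left(\frac{28}{13} - \frac{184}{13}\right) \frac{1}{4312} = - \frac{1327}{495} - \frac{3}{1078} = - \frac{130181}{48510}$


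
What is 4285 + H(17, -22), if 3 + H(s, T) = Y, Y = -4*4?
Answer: 4266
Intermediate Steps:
Y = -16
H(s, T) = -19 (H(s, T) = -3 - 16 = -19)
4285 + H(17, -22) = 4285 - 19 = 4266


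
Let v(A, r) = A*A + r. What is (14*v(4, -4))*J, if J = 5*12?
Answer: 10080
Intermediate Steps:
v(A, r) = r + A² (v(A, r) = A² + r = r + A²)
J = 60
(14*v(4, -4))*J = (14*(-4 + 4²))*60 = (14*(-4 + 16))*60 = (14*12)*60 = 168*60 = 10080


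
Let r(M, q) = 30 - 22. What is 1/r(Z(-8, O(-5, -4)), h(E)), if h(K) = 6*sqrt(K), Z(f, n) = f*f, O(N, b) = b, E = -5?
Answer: 1/8 ≈ 0.12500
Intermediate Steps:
Z(f, n) = f**2
r(M, q) = 8
1/r(Z(-8, O(-5, -4)), h(E)) = 1/8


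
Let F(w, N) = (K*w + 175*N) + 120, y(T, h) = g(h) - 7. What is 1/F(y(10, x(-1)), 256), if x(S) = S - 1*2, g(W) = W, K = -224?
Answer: 1/47160 ≈ 2.1204e-5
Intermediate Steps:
x(S) = -2 + S (x(S) = S - 2 = -2 + S)
y(T, h) = -7 + h (y(T, h) = h - 7 = -7 + h)
F(w, N) = 120 - 224*w + 175*N (F(w, N) = (-224*w + 175*N) + 120 = 120 - 224*w + 175*N)
1/F(y(10, x(-1)), 256) = 1/(120 - 224*(-7 + (-2 - 1)) + 175*256) = 1/(120 - 224*(-7 - 3) + 44800) = 1/(120 - 224*(-10) + 44800) = 1/(120 + 2240 + 44800) = 1/47160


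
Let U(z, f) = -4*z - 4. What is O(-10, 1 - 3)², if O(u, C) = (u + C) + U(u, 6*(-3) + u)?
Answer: 576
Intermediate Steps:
U(z, f) = -4 - 4*z
O(u, C) = -4 + C - 3*u (O(u, C) = (u + C) + (-4 - 4*u) = (C + u) + (-4 - 4*u) = -4 + C - 3*u)
O(-10, 1 - 3)² = (-4 + (1 - 3) - 3*(-10))² = (-4 - 2 + 30)² = 24² = 576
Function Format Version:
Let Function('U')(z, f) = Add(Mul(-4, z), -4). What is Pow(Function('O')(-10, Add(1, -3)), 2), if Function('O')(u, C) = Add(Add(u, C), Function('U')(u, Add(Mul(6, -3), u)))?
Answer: 576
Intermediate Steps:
Function('U')(z, f) = Add(-4, Mul(-4, z))
Function('O')(u, C) = Add(-4, C, Mul(-3, u)) (Function('O')(u, C) = Add(Add(u, C), Add(-4, Mul(-4, u))) = Add(Add(C, u), Add(-4, Mul(-4, u))) = Add(-4, C, Mul(-3, u)))
Pow(Function('O')(-10, Add(1, -3)), 2) = Pow(Add(-4, Add(1, -3), Mul(-3, -10)), 2) = Pow(Add(-4, -2, 30), 2) = Pow(24, 2) = 576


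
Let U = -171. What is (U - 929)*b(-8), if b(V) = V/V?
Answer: -1100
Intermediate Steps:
b(V) = 1
(U - 929)*b(-8) = (-171 - 929)*1 = -1100*1 = -1100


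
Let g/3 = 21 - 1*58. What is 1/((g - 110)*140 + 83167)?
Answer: 1/52227 ≈ 1.9147e-5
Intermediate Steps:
g = -111 (g = 3*(21 - 1*58) = 3*(21 - 58) = 3*(-37) = -111)
1/((g - 110)*140 + 83167) = 1/((-111 - 110)*140 + 83167) = 1/(-221*140 + 83167) = 1/(-30940 + 83167) = 1/52227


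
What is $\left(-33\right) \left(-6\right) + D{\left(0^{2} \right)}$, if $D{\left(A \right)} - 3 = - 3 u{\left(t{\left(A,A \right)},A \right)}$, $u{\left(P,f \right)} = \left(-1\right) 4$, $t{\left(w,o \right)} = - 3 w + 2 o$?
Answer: $213$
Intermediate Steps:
$u{\left(P,f \right)} = -4$
$D{\left(A \right)} = 15$ ($D{\left(A \right)} = 3 - -12 = 3 + 12 = 15$)
$\left(-33\right) \left(-6\right) + D{\left(0^{2} \right)} = \left(-33\right) \left(-6\right) + 15 = 198 + 15 = 213$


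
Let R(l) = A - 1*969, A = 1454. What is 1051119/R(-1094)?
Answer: 1051119/485 ≈ 2167.3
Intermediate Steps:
R(l) = 485 (R(l) = 1454 - 1*969 = 1454 - 969 = 485)
1051119/R(-1094) = 1051119/485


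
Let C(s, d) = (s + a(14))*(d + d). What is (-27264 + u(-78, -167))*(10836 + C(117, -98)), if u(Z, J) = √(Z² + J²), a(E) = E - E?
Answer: 329785344 - 12096*√33973 ≈ 3.2756e+8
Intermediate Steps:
a(E) = 0
C(s, d) = 2*d*s (C(s, d) = (s + 0)*(d + d) = s*(2*d) = 2*d*s)
u(Z, J) = √(J² + Z²)
(-27264 + u(-78, -167))*(10836 + C(117, -98)) = (-27264 + √((-167)² + (-78)²))*(10836 + 2*(-98)*117) = (-27264 + √(27889 + 6084))*(10836 - 22932) = (-27264 + √33973)*(-12096) = 329785344 - 12096*√33973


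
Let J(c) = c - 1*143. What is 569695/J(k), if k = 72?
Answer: -569695/71 ≈ -8023.9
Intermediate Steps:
J(c) = -143 + c (J(c) = c - 143 = -143 + c)
569695/J(k) = 569695/(-143 + 72) = 569695/(-71) = 569695*(-1/71) = -569695/71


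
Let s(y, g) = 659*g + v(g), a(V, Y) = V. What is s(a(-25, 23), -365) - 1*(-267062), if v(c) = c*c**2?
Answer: -48600598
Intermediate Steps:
v(c) = c**3
s(y, g) = g**3 + 659*g (s(y, g) = 659*g + g**3 = g**3 + 659*g)
s(a(-25, 23), -365) - 1*(-267062) = -365*(659 + (-365)**2) - 1*(-267062) = -365*(659 + 133225) + 267062 = -365*133884 + 267062 = -48867660 + 267062 = -48600598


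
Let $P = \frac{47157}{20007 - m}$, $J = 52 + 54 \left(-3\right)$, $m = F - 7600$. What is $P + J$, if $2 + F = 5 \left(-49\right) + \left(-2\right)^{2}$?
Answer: $- \frac{3016343}{27850} \approx -108.31$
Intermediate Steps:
$F = -243$ ($F = -2 + \left(5 \left(-49\right) + \left(-2\right)^{2}\right) = -2 + \left(-245 + 4\right) = -2 - 241 = -243$)
$m = -7843$ ($m = -243 - 7600 = -7843$)
$J = -110$ ($J = 52 - 162 = -110$)
$P = \frac{47157}{27850}$ ($P = \frac{47157}{20007 - -7843} = \frac{47157}{20007 + 7843} = \frac{47157}{27850} \approx 1.6932$)
$P + J = \frac{47157}{27850} - 110 = - \frac{3016343}{27850}$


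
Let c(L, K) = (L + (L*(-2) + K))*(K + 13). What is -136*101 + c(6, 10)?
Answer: -13644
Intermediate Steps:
c(L, K) = (13 + K)*(K - L) (c(L, K) = (L + (-2*L + K))*(13 + K) = (L + (K - 2*L))*(13 + K) = (K - L)*(13 + K) = (13 + K)*(K - L))
-136*101 + c(6, 10) = -136*101 + (10² - 13*6 + 13*10 - 1*10*6) = -13736 + (100 - 78 + 130 - 60) = -13736 + 92 = -13644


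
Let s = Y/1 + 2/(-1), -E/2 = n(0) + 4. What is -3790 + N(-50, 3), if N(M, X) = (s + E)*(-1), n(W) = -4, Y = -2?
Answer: -3786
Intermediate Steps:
E = 0 (E = -2*(-4 + 4) = -2*0 = 0)
s = -4 (s = -2/1 + 2/(-1) = -2*1 + 2*(-1) = -2 - 2 = -4)
N(M, X) = 4 (N(M, X) = (-4 + 0)*(-1) = -4*(-1) = 4)
-3790 + N(-50, 3) = -3790 + 4 = -3786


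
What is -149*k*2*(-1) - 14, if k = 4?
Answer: 1178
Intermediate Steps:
-149*k*2*(-1) - 14 = -149*4*2*(-1) - 14 = -1192*(-1) - 14 = -149*(-8) - 14 = 1192 - 14 = 1178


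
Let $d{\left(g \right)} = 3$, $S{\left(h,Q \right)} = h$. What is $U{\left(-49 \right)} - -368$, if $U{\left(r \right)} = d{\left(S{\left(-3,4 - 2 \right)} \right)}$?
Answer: $371$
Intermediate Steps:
$U{\left(r \right)} = 3$
$U{\left(-49 \right)} - -368 = 3 - -368 = 3 + 368 = 371$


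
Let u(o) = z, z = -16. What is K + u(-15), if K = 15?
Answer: -1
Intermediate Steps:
u(o) = -16
K + u(-15) = 15 - 16 = -1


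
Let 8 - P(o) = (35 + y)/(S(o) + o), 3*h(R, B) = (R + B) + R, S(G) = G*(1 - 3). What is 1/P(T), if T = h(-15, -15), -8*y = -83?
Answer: 40/199 ≈ 0.20100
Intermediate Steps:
y = 83/8 (y = -⅛*(-83) = 83/8 ≈ 10.375)
S(G) = -2*G (S(G) = G*(-2) = -2*G)
h(R, B) = B/3 + 2*R/3 (h(R, B) = ((R + B) + R)/3 = ((B + R) + R)/3 = (B + 2*R)/3 = B/3 + 2*R/3)
T = -15 (T = (⅓)*(-15) + (⅔)*(-15) = -5 - 10 = -15)
P(o) = 8 + 363/(8*o) (P(o) = 8 - (35 + 83/8)/(-2*o + o) = 8 - 363/(8*((-o))) = 8 - 363*(-1/o)/8 = 8 - (-363)/(8*o) = 8 + 363/(8*o))
1/P(T) = 1/(8 + (363/8)/(-15)) = 1/(8 + (363/8)*(-1/15)) = 1/(8 - 121/40) = 1/(199/40) = 40/199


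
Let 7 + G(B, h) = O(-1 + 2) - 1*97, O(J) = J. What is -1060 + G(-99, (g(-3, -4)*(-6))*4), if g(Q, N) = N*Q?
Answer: -1163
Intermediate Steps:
G(B, h) = -103 (G(B, h) = -7 + ((-1 + 2) - 1*97) = -7 + (1 - 97) = -7 - 96 = -103)
-1060 + G(-99, (g(-3, -4)*(-6))*4) = -1060 - 103 = -1163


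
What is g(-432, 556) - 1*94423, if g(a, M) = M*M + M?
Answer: 215269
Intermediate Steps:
g(a, M) = M + M² (g(a, M) = M² + M = M + M²)
g(-432, 556) - 1*94423 = 556*(1 + 556) - 1*94423 = 556*557 - 94423 = 309692 - 94423 = 215269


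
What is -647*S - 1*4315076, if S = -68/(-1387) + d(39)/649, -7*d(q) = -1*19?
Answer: -27190119225935/6301141 ≈ -4.3151e+6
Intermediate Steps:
d(q) = 19/7 (d(q) = -(-1)*19/7 = -⅐*(-19) = 19/7)
S = 335277/6301141 (S = -68/(-1387) + (19/7)/649 = -68*(-1/1387) + (19/7)*(1/649) = 68/1387 + 19/4543 = 335277/6301141 ≈ 0.053209)
-647*S - 1*4315076 = -647*335277/6301141 - 1*4315076 = -216924219/6301141 - 4315076 = -27190119225935/6301141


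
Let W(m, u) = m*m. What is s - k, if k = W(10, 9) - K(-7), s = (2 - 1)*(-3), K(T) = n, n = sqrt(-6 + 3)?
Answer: -103 + I*sqrt(3) ≈ -103.0 + 1.732*I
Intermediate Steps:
n = I*sqrt(3) (n = sqrt(-3) = I*sqrt(3) ≈ 1.732*I)
W(m, u) = m**2
K(T) = I*sqrt(3)
s = -3 (s = 1*(-3) = -3)
k = 100 - I*sqrt(3) (k = 10**2 - I*sqrt(3) = 100 - I*sqrt(3) ≈ 100.0 - 1.732*I)
s - k = -3 - (100 - I*sqrt(3)) = -3 + (-100 + I*sqrt(3)) = -103 + I*sqrt(3)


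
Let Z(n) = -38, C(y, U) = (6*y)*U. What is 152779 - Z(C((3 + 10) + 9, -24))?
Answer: 152817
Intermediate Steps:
C(y, U) = 6*U*y
152779 - Z(C((3 + 10) + 9, -24)) = 152779 - 1*(-38) = 152779 + 38 = 152817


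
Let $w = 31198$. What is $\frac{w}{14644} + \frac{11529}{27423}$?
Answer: $\frac{56909635}{22310134} \approx 2.5508$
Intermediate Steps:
$\frac{w}{14644} + \frac{11529}{27423} = \frac{31198}{14644} + \frac{11529}{27423} = 31198 \cdot \frac{1}{14644} + 11529 \cdot \frac{1}{27423} = \frac{15599}{7322} + \frac{1281}{3047} = \frac{56909635}{22310134}$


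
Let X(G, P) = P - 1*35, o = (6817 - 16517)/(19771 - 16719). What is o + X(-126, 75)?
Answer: 28095/763 ≈ 36.822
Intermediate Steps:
o = -2425/763 (o = -9700/3052 = -9700*1/3052 = -2425/763 ≈ -3.1782)
X(G, P) = -35 + P (X(G, P) = P - 35 = -35 + P)
o + X(-126, 75) = -2425/763 + (-35 + 75) = -2425/763 + 40 = 28095/763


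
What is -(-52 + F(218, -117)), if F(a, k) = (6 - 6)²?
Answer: 52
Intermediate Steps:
F(a, k) = 0 (F(a, k) = 0² = 0)
-(-52 + F(218, -117)) = -(-52 + 0) = -1*(-52) = 52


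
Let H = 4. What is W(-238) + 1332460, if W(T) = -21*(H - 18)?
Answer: 1332754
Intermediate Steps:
W(T) = 294 (W(T) = -21*(4 - 18) = -21*(-14) = 294)
W(-238) + 1332460 = 294 + 1332460 = 1332754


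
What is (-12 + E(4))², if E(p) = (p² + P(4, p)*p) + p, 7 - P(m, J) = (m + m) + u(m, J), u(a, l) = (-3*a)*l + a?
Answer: 32400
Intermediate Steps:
u(a, l) = a - 3*a*l (u(a, l) = -3*a*l + a = a - 3*a*l)
P(m, J) = 7 - 2*m - m*(1 - 3*J) (P(m, J) = 7 - ((m + m) + m*(1 - 3*J)) = 7 - (2*m + m*(1 - 3*J)) = 7 + (-2*m - m*(1 - 3*J)) = 7 - 2*m - m*(1 - 3*J))
E(p) = p + p² + p*(-5 + 12*p) (E(p) = (p² + (7 - 3*4 + 3*p*4)*p) + p = (p² + (7 - 12 + 12*p)*p) + p = (p² + (-5 + 12*p)*p) + p = (p² + p*(-5 + 12*p)) + p = p + p² + p*(-5 + 12*p))
(-12 + E(4))² = (-12 + 4*(-4 + 13*4))² = (-12 + 4*(-4 + 52))² = (-12 + 4*48)² = (-12 + 192)² = 180² = 32400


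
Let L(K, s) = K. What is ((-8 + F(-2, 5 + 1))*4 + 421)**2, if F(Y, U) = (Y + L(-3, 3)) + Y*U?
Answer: 103041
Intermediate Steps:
F(Y, U) = -3 + Y + U*Y (F(Y, U) = (Y - 3) + Y*U = (-3 + Y) + U*Y = -3 + Y + U*Y)
((-8 + F(-2, 5 + 1))*4 + 421)**2 = ((-8 + (-3 - 2 + (5 + 1)*(-2)))*4 + 421)**2 = ((-8 + (-3 - 2 + 6*(-2)))*4 + 421)**2 = ((-8 + (-3 - 2 - 12))*4 + 421)**2 = ((-8 - 17)*4 + 421)**2 = (-25*4 + 421)**2 = (-100 + 421)**2 = 321**2 = 103041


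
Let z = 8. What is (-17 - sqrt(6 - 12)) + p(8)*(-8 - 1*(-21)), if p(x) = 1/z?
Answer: -123/8 - I*sqrt(6) ≈ -15.375 - 2.4495*I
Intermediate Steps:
p(x) = 1/8
(-17 - sqrt(6 - 12)) + p(8)*(-8 - 1*(-21)) = (-17 - sqrt(6 - 12)) + (-8 - 1*(-21))/8 = (-17 - sqrt(-6)) + (-8 + 21)/8 = (-17 - I*sqrt(6)) + (1/8)*13 = (-17 - I*sqrt(6)) + 13/8 = -123/8 - I*sqrt(6)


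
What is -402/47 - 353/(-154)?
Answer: -45317/7238 ≈ -6.2610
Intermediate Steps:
-402/47 - 353/(-154) = -402*1/47 - 353*(-1/154) = -402/47 + 353/154 = -45317/7238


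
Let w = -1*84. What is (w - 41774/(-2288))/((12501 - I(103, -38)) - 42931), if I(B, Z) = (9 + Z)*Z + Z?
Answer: 75209/36029136 ≈ 0.0020874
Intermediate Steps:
I(B, Z) = Z + Z*(9 + Z) (I(B, Z) = Z*(9 + Z) + Z = Z + Z*(9 + Z))
w = -84
(w - 41774/(-2288))/((12501 - I(103, -38)) - 42931) = (-84 - 41774/(-2288))/((12501 - (-38)*(10 - 38)) - 42931) = (-84 - 41774*(-1/2288))/((12501 - (-38)*(-28)) - 42931) = (-84 + 20887/1144)/((12501 - 1*1064) - 42931) = -75209/(1144*((12501 - 1064) - 42931)) = -75209/(1144*(11437 - 42931)) = -75209/1144/(-31494) = -75209/1144*(-1/31494) = 75209/36029136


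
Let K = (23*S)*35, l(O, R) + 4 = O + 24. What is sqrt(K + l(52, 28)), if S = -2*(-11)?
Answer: sqrt(17782) ≈ 133.35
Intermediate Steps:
S = 22
l(O, R) = 20 + O (l(O, R) = -4 + (O + 24) = -4 + (24 + O) = 20 + O)
K = 17710 (K = (23*22)*35 = 506*35 = 17710)
sqrt(K + l(52, 28)) = sqrt(17710 + (20 + 52)) = sqrt(17710 + 72) = sqrt(17782)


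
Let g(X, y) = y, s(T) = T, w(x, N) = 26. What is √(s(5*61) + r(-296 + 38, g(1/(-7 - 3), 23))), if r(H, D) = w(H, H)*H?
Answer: I*√6403 ≈ 80.019*I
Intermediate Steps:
r(H, D) = 26*H
√(s(5*61) + r(-296 + 38, g(1/(-7 - 3), 23))) = √(5*61 + 26*(-296 + 38)) = √(305 + 26*(-258)) = √(305 - 6708) = √(-6403) = I*√6403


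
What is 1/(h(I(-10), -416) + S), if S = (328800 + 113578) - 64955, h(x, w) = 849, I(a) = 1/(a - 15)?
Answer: 1/378272 ≈ 2.6436e-6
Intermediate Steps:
I(a) = 1/(-15 + a)
S = 377423 (S = 442378 - 64955 = 377423)
1/(h(I(-10), -416) + S) = 1/(849 + 377423) = 1/378272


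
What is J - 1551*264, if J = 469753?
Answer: 60289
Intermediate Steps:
J - 1551*264 = 469753 - 1551*264 = 469753 - 409464 = 60289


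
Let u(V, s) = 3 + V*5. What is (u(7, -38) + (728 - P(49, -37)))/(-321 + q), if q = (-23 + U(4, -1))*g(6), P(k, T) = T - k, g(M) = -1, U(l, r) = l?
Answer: -426/151 ≈ -2.8212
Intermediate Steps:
u(V, s) = 3 + 5*V
q = 19 (q = (-23 + 4)*(-1) = -19*(-1) = 19)
(u(7, -38) + (728 - P(49, -37)))/(-321 + q) = ((3 + 5*7) + (728 - (-37 - 1*49)))/(-321 + 19) = ((3 + 35) + (728 - (-37 - 49)))/(-302) = (38 + (728 - 1*(-86)))*(-1/302) = (38 + (728 + 86))*(-1/302) = (38 + 814)*(-1/302) = 852*(-1/302) = -426/151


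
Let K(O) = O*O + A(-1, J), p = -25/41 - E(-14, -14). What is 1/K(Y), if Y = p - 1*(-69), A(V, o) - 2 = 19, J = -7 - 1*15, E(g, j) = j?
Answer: 1681/11446185 ≈ 0.00014686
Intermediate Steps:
J = -22 (J = -7 - 15 = -22)
p = 549/41 (p = -25/41 - 1*(-14) = -25*1/41 + 14 = -25/41 + 14 = 549/41 ≈ 13.390)
A(V, o) = 21 (A(V, o) = 2 + 19 = 21)
Y = 3378/41 (Y = 549/41 - 1*(-69) = 549/41 + 69 = 3378/41 ≈ 82.390)
K(O) = 21 + O² (K(O) = O*O + 21 = O² + 21 = 21 + O²)
1/K(Y) = 1/(21 + (3378/41)²) = 1/(21 + 11410884/1681) = 1/(11446185/1681) = 1681/11446185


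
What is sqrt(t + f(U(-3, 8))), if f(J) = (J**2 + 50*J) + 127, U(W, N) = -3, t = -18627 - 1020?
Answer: I*sqrt(19661) ≈ 140.22*I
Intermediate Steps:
t = -19647
f(J) = 127 + J**2 + 50*J
sqrt(t + f(U(-3, 8))) = sqrt(-19647 + (127 + (-3)**2 + 50*(-3))) = sqrt(-19647 + (127 + 9 - 150)) = sqrt(-19647 - 14) = sqrt(-19661) = I*sqrt(19661)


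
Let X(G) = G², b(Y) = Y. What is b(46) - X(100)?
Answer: -9954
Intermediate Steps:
b(46) - X(100) = 46 - 1*100² = 46 - 1*10000 = 46 - 10000 = -9954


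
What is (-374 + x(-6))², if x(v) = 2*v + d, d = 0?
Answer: 148996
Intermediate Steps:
x(v) = 2*v (x(v) = 2*v + 0 = 2*v)
(-374 + x(-6))² = (-374 + 2*(-6))² = (-374 - 12)² = (-386)² = 148996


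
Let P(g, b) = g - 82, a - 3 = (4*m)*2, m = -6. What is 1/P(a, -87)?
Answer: -1/127 ≈ -0.0078740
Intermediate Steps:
a = -45 (a = 3 + (4*(-6))*2 = 3 - 24*2 = 3 - 48 = -45)
P(g, b) = -82 + g
1/P(a, -87) = 1/(-82 - 45) = 1/(-127) = -1/127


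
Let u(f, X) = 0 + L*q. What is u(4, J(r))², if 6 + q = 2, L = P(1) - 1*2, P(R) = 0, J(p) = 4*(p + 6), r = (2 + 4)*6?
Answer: 64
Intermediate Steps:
r = 36 (r = 6*6 = 36)
J(p) = 24 + 4*p (J(p) = 4*(6 + p) = 24 + 4*p)
L = -2 (L = 0 - 1*2 = 0 - 2 = -2)
q = -4 (q = -6 + 2 = -4)
u(f, X) = 8 (u(f, X) = 0 - 2*(-4) = 0 + 8 = 8)
u(4, J(r))² = 8² = 64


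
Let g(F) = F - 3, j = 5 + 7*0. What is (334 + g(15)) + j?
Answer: 351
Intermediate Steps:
j = 5 (j = 5 + 0 = 5)
g(F) = -3 + F
(334 + g(15)) + j = (334 + (-3 + 15)) + 5 = (334 + 12) + 5 = 346 + 5 = 351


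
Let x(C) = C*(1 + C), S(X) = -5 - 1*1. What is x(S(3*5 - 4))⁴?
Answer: 810000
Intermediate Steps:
S(X) = -6 (S(X) = -5 - 1 = -6)
x(S(3*5 - 4))⁴ = (-6*(1 - 6))⁴ = (-6*(-5))⁴ = 30⁴ = 810000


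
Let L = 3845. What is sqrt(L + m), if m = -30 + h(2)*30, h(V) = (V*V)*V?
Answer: sqrt(4055) ≈ 63.679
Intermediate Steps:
h(V) = V**3 (h(V) = V**2*V = V**3)
m = 210 (m = -30 + 2**3*30 = -30 + 8*30 = -30 + 240 = 210)
sqrt(L + m) = sqrt(3845 + 210) = sqrt(4055)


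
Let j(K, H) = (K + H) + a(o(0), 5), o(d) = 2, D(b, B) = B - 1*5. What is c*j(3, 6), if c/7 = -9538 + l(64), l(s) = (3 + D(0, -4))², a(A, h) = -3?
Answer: -399084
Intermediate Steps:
D(b, B) = -5 + B (D(b, B) = B - 5 = -5 + B)
l(s) = 36 (l(s) = (3 + (-5 - 4))² = (3 - 9)² = (-6)² = 36)
j(K, H) = -3 + H + K (j(K, H) = (K + H) - 3 = (H + K) - 3 = -3 + H + K)
c = -66514 (c = 7*(-9538 + 36) = 7*(-9502) = -66514)
c*j(3, 6) = -66514*(-3 + 6 + 3) = -66514*6 = -399084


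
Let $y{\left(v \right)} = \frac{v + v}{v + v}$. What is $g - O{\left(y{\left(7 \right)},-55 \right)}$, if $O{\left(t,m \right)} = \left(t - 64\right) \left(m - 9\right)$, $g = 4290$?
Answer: $258$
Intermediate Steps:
$y{\left(v \right)} = 1$ ($y{\left(v \right)} = \frac{2 v}{2 v} = 2 v \frac{1}{2 v} = 1$)
$O{\left(t,m \right)} = \left(-64 + t\right) \left(-9 + m\right)$
$g - O{\left(y{\left(7 \right)},-55 \right)} = 4290 - \left(576 - -3520 - 9 - 55\right) = 4290 - \left(576 + 3520 - 9 - 55\right) = 4290 - 4032 = 258$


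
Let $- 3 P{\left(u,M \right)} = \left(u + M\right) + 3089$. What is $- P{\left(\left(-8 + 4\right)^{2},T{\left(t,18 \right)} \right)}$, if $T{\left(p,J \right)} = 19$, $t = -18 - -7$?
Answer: $\frac{3124}{3} \approx 1041.3$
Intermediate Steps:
$t = -11$ ($t = -18 + 7 = -11$)
$P{\left(u,M \right)} = - \frac{3089}{3} - \frac{M}{3} - \frac{u}{3}$ ($P{\left(u,M \right)} = - \frac{\left(u + M\right) + 3089}{3} = - \frac{\left(M + u\right) + 3089}{3} = - \frac{3089 + M + u}{3} = - \frac{3089}{3} - \frac{M}{3} - \frac{u}{3}$)
$- P{\left(\left(-8 + 4\right)^{2},T{\left(t,18 \right)} \right)} = - (- \frac{3089}{3} - \frac{19}{3} - \frac{\left(-8 + 4\right)^{2}}{3}) = - (- \frac{3089}{3} - \frac{19}{3} - \frac{\left(-4\right)^{2}}{3}) = - (- \frac{3089}{3} - \frac{19}{3} - \frac{16}{3}) = \left(-1\right) \left(- \frac{3124}{3}\right) = \frac{3124}{3}$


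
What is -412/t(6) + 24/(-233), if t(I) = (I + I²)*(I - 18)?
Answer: 20975/29358 ≈ 0.71446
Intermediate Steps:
t(I) = (-18 + I)*(I + I²) (t(I) = (I + I²)*(-18 + I) = (-18 + I)*(I + I²))
-412/t(6) + 24/(-233) = -412*1/(6*(-18 + 6² - 17*6)) + 24/(-233) = -412*1/(6*(-18 + 36 - 102)) + 24*(-1/233) = -412/(6*(-84)) - 24/233 = -412/(-504) - 24/233 = -412*(-1/504) - 24/233 = 103/126 - 24/233 = 20975/29358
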